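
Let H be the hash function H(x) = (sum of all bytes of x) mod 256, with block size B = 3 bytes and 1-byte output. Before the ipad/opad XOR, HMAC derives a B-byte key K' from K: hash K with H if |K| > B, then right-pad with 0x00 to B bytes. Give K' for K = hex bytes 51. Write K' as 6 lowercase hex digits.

510000

Key hex bytes 51 is 1 byte ≤ B = 3; zero-pad to 3 bytes: K' = 51 00 00.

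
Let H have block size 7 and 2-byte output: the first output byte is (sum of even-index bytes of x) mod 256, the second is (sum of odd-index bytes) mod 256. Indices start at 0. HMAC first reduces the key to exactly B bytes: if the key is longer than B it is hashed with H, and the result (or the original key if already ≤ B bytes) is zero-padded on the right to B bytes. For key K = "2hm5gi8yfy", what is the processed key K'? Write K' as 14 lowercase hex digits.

a4f80000000000

|K| = 10 > B = 7, so first hash the key.
H(K): even-index sum = 420 mod 256 = 164; odd-index sum = 504 mod 256 = 248 → a4 f8.
Zero-pad H(K) = a4 f8 to 7 bytes: K' = a4 f8 00 00 00 00 00.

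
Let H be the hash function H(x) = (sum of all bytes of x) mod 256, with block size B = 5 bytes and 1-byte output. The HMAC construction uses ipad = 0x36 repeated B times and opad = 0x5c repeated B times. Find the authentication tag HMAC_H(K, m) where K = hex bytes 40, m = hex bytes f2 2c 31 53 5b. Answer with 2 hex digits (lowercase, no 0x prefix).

d7

Key hex bytes 40 is 1 byte ≤ B = 5; zero-pad to 5 bytes: K' = 40 00 00 00 00.
K' ⊕ ipad = 76 36 36 36 36.  K' ⊕ opad = 1c 5c 5c 5c 5c.
Inner input = (K'⊕ipad) ∥ m = 76 36 36 36 36 ∥ f2 2c 31 53 5b.
Inner hash: sum = 118+54+54+54+54+242+44+49+83+91 = 843; mod 256 = 75 → 4b.
Outer input = (K'⊕opad) ∥ inner = 1c 5c 5c 5c 5c ∥ 4b.
Outer hash (tag): sum = 28+92+92+92+92+75 = 471; mod 256 = 215 → d7.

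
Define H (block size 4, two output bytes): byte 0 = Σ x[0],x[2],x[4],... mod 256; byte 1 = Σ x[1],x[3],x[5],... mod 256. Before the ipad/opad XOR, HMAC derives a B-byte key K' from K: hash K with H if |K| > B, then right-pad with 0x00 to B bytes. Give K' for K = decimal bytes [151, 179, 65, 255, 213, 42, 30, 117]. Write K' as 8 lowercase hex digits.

cb510000

|K| = 8 > B = 4, so first hash the key.
H(K): even-index sum = 459 mod 256 = 203; odd-index sum = 593 mod 256 = 81 → cb 51.
Zero-pad H(K) = cb 51 to 4 bytes: K' = cb 51 00 00.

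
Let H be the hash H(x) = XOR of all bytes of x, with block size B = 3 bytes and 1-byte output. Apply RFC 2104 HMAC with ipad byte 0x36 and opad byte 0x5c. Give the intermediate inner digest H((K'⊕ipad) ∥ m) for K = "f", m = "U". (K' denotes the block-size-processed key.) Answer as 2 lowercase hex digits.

05

Key "f" = 66 is 1 byte ≤ B = 3; zero-pad to 3 bytes: K' = 66 00 00.
K' ⊕ ipad = 50 36 36.
Inner input = 50 36 36 ∥ 55.
Inner hash: XOR 50⊕36⊕36⊕55 = 05.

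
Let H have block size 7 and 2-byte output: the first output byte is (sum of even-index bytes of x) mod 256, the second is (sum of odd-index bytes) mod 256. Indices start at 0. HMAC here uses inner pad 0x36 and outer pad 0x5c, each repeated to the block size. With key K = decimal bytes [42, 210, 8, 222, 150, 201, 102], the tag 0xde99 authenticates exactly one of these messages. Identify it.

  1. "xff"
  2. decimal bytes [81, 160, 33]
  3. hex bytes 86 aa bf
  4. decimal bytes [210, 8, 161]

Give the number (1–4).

3

Key decimal bytes [42, 210, 8, 222, 150, 201, 102] = 2a d2 08 de 96 c9 66 is exactly B = 7 bytes: K' = 2a d2 08 de 96 c9 66.
K' ⊕ ipad = 1c e4 3e e8 a0 ff 50; K' ⊕ opad = 76 8e 54 82 ca 95 3a.
m1: inner = H(1c e4 3e e8 a0 ff 50 78 66 66) = b0 a9; tag = H(76 8e 54 82 ca 95 3a b0 a9) = 7755
m2: inner = H(1c e4 3e e8 a0 ff 50 51 a0 21) = ea 3d; tag = H(76 8e 54 82 ca 95 3a ea 3d) = 0b8f
m3: inner = H(1c e4 3e e8 a0 ff 50 86 aa bf) = f4 10; tag = H(76 8e 54 82 ca 95 3a f4 10) = de99 ← matches
m4: inner = H(1c e4 3e e8 a0 ff 50 d2 08 a1) = 52 3e; tag = H(76 8e 54 82 ca 95 3a 52 3e) = 0cf7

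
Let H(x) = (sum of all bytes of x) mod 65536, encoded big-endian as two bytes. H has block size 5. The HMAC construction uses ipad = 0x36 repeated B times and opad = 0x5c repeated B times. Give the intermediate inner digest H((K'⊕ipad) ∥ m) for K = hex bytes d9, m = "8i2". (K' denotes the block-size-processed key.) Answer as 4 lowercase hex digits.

029a

Key hex bytes d9 is 1 byte ≤ B = 5; zero-pad to 5 bytes: K' = d9 00 00 00 00.
K' ⊕ ipad = ef 36 36 36 36.
Inner input = ef 36 36 36 36 ∥ 38 69 32.
Inner hash: sum = 239+54+54+54+54+56+105+50 = 666 → 02 9a.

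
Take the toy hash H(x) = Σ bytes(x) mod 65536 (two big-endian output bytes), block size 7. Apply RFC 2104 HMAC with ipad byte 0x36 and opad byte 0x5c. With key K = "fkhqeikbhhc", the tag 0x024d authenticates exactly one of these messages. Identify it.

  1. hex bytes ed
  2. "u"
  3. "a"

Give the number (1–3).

Key "fkhqeikbhhc" = 66 6b 68 71 65 69 6b 62 68 68 63 is 11 bytes > B = 7, so hash it first: H(key) = 04 78, then zero-pad to 7 bytes: K' = 04 78 00 00 00 00 00.
K' ⊕ ipad = 32 4e 36 36 36 36 36; K' ⊕ opad = 58 24 5c 5c 5c 5c 5c.
m1: inner = H(32 4e 36 36 36 36 36 ed) = 02 7b; tag = H(58 24 5c 5c 5c 5c 5c 02 7b) = 02c5
m2: inner = H(32 4e 36 36 36 36 36 75) = 02 03; tag = H(58 24 5c 5c 5c 5c 5c 02 03) = 024d ← matches
m3: inner = H(32 4e 36 36 36 36 36 61) = 01 ef; tag = H(58 24 5c 5c 5c 5c 5c 01 ef) = 0338

2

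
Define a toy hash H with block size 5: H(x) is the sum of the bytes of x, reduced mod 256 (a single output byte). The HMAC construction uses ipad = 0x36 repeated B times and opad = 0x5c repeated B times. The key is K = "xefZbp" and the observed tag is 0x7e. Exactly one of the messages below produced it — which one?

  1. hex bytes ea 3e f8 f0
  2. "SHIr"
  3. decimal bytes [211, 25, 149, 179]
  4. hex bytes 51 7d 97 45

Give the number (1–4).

4

Key "xefZbp" = 78 65 66 5a 62 70 is 6 bytes > B = 5, so hash it first: H(key) = 6f, then zero-pad to 5 bytes: K' = 6f 00 00 00 00.
K' ⊕ ipad = 59 36 36 36 36; K' ⊕ opad = 33 5c 5c 5c 5c.
m1: inner = H(59 36 36 36 36 ea 3e f8 f0) = 41; tag = H(33 5c 5c 5c 5c 41) = e4
m2: inner = H(59 36 36 36 36 53 48 49 72) = 87; tag = H(33 5c 5c 5c 5c 87) = 2a
m3: inner = H(59 36 36 36 36 d3 19 95 b3) = 65; tag = H(33 5c 5c 5c 5c 65) = 08
m4: inner = H(59 36 36 36 36 51 7d 97 45) = db; tag = H(33 5c 5c 5c 5c db) = 7e ← matches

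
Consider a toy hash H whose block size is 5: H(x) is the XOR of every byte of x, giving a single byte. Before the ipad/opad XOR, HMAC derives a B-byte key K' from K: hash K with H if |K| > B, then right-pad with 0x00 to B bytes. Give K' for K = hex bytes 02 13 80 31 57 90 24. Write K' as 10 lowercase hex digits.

4300000000

|K| = 7 > B = 5, so first hash the key.
H(K): XOR 02⊕13⊕80⊕31⊕57⊕90⊕24 = 43.
Zero-pad H(K) = 43 to 5 bytes: K' = 43 00 00 00 00.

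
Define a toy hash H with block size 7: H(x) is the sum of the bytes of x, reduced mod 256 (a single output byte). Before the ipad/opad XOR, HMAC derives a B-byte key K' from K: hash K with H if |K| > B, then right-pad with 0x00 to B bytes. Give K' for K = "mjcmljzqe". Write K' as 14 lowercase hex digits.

|K| = 9 > B = 7, so first hash the key.
H(K): sum = 109+106+99+109+108+106+122+113+101 = 973; mod 256 = 205 → cd.
Zero-pad H(K) = cd to 7 bytes: K' = cd 00 00 00 00 00 00.

cd000000000000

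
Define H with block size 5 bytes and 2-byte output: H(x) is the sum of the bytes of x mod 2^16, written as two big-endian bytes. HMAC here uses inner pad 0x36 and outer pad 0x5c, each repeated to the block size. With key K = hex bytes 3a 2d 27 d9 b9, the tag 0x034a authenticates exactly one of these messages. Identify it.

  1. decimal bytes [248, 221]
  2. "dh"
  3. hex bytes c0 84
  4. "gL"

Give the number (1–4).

Key hex bytes 3a 2d 27 d9 b9 is exactly B = 5 bytes: K' = 3a 2d 27 d9 b9.
K' ⊕ ipad = 0c 1b 11 ef 8f; K' ⊕ opad = 66 71 7b 85 e5.
m1: inner = H(0c 1b 11 ef 8f f8 dd) = 03 8b; tag = H(66 71 7b 85 e5 03 8b) = 034a ← matches
m2: inner = H(0c 1b 11 ef 8f 64 68) = 02 82; tag = H(66 71 7b 85 e5 02 82) = 0340
m3: inner = H(0c 1b 11 ef 8f c0 84) = 02 fa; tag = H(66 71 7b 85 e5 02 fa) = 03b8
m4: inner = H(0c 1b 11 ef 8f 67 4c) = 02 69; tag = H(66 71 7b 85 e5 02 69) = 0327

1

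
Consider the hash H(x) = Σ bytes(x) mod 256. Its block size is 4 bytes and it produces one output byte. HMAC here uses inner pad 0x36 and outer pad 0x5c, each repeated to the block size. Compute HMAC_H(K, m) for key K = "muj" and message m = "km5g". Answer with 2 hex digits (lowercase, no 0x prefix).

90

Key "muj" = 6d 75 6a is 3 bytes ≤ B = 4; zero-pad to 4 bytes: K' = 6d 75 6a 00.
K' ⊕ ipad = 5b 43 5c 36.  K' ⊕ opad = 31 29 36 5c.
Inner input = (K'⊕ipad) ∥ m = 5b 43 5c 36 ∥ 6b 6d 35 67.
Inner hash: sum = 91+67+92+54+107+109+53+103 = 676; mod 256 = 164 → a4.
Outer input = (K'⊕opad) ∥ inner = 31 29 36 5c ∥ a4.
Outer hash (tag): sum = 49+41+54+92+164 = 400; mod 256 = 144 → 90.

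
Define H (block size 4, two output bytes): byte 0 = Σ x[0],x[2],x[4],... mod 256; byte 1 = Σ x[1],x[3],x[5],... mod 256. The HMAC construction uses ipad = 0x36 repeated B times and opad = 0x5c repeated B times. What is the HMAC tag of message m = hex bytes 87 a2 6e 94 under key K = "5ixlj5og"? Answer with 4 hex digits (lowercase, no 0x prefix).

113c

Key "5ixlj5og" = 35 69 78 6c 6a 35 6f 67 is 8 bytes > B = 4, so hash it first: H(key) = 86 71, then zero-pad to 4 bytes: K' = 86 71 00 00.
K' ⊕ ipad = b0 47 36 36.  K' ⊕ opad = da 2d 5c 5c.
Inner input = (K'⊕ipad) ∥ m = b0 47 36 36 ∥ 87 a2 6e 94.
Inner hash: even-index sum = 475 mod 256 = 219; odd-index sum = 435 mod 256 = 179 → db b3.
Outer input = (K'⊕opad) ∥ inner = da 2d 5c 5c ∥ db b3.
Outer hash (tag): even-index sum = 529 mod 256 = 17; odd-index sum = 316 mod 256 = 60 → 11 3c.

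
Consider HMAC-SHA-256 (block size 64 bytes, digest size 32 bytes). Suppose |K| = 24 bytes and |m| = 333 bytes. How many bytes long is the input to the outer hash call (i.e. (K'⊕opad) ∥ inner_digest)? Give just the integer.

Key is 24 ≤ 64 bytes, zero-padded: |K'| = 64.
Outer input = (K'⊕opad) ∥ H(inner) → 64 + 32 = 96 bytes.

96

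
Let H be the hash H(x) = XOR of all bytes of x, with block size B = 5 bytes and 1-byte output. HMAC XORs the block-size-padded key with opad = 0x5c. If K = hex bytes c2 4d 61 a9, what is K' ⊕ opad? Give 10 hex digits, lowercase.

Key hex bytes c2 4d 61 a9 is 4 bytes ≤ B = 5; zero-pad to 5 bytes: K' = c2 4d 61 a9 00.
XOR each byte with 0x5c: c2⊕5c=9e, 4d⊕5c=11, 61⊕5c=3d, a9⊕5c=f5, 00⊕5c=5c.

9e113df55c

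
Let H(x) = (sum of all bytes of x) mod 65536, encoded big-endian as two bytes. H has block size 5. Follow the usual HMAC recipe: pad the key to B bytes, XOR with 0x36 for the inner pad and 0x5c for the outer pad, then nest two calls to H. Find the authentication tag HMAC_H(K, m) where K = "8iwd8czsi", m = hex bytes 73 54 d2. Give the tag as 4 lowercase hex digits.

Key "8iwd8czsi" = 38 69 77 64 38 63 7a 73 69 is 9 bytes > B = 5, so hash it first: H(key) = 03 6d, then zero-pad to 5 bytes: K' = 03 6d 00 00 00.
K' ⊕ ipad = 35 5b 36 36 36.  K' ⊕ opad = 5f 31 5c 5c 5c.
Inner input = (K'⊕ipad) ∥ m = 35 5b 36 36 36 ∥ 73 54 d2.
Inner hash: sum = 53+91+54+54+54+115+84+210 = 715 → 02 cb.
Outer input = (K'⊕opad) ∥ inner = 5f 31 5c 5c 5c ∥ 02 cb.
Outer hash (tag): sum = 95+49+92+92+92+2+203 = 625 → 02 71.

0271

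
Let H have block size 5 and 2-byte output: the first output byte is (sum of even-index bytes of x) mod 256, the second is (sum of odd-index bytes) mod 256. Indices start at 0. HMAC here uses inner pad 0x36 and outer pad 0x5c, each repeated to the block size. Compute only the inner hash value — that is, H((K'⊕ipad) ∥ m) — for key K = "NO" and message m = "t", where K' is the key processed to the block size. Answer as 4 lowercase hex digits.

e423

Key "NO" = 4e 4f is 2 bytes ≤ B = 5; zero-pad to 5 bytes: K' = 4e 4f 00 00 00.
K' ⊕ ipad = 78 79 36 36 36.
Inner input = 78 79 36 36 36 ∥ 74.
Inner hash: even-index sum = 228 mod 256 = 228; odd-index sum = 291 mod 256 = 35 → e4 23.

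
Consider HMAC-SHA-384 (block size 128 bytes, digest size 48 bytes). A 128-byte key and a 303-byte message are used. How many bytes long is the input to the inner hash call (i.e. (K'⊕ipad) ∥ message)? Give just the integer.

Key is 128 ≤ 128 bytes, zero-padded: |K'| = 128.
Inner input = (K'⊕ipad) ∥ m → 128 + 303 = 431 bytes.

431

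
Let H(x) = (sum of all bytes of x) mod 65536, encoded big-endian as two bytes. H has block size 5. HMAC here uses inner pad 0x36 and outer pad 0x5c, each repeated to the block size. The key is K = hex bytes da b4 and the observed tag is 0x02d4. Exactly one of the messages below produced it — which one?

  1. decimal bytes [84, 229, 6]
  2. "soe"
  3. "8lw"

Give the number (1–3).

Key hex bytes da b4 is 2 bytes ≤ B = 5; zero-pad to 5 bytes: K' = da b4 00 00 00.
K' ⊕ ipad = ec 82 36 36 36; K' ⊕ opad = 86 e8 5c 5c 5c.
m1: inner = H(ec 82 36 36 36 54 e5 06) = 03 4f; tag = H(86 e8 5c 5c 5c 03 4f) = 02d4 ← matches
m2: inner = H(ec 82 36 36 36 73 6f 65) = 03 57; tag = H(86 e8 5c 5c 5c 03 57) = 02dc
m3: inner = H(ec 82 36 36 36 38 6c 77) = 03 2b; tag = H(86 e8 5c 5c 5c 03 2b) = 02b0

1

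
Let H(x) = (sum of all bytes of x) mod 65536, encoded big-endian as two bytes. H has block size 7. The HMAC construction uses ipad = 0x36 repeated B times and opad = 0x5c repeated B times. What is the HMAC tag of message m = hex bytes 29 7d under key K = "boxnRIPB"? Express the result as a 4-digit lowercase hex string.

Key "boxnRIPB" = 62 6f 78 6e 52 49 50 42 is 8 bytes > B = 7, so hash it first: H(key) = 02 e4, then zero-pad to 7 bytes: K' = 02 e4 00 00 00 00 00.
K' ⊕ ipad = 34 d2 36 36 36 36 36.  K' ⊕ opad = 5e b8 5c 5c 5c 5c 5c.
Inner input = (K'⊕ipad) ∥ m = 34 d2 36 36 36 36 36 ∥ 29 7d.
Inner hash: sum = 52+210+54+54+54+54+54+41+125 = 698 → 02 ba.
Outer input = (K'⊕opad) ∥ inner = 5e b8 5c 5c 5c 5c 5c ∥ 02 ba.
Outer hash (tag): sum = 94+184+92+92+92+92+92+2+186 = 926 → 03 9e.

039e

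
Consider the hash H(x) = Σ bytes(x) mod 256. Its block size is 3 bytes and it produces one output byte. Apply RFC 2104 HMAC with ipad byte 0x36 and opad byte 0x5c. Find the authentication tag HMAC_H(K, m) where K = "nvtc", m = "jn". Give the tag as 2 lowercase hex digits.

70

Key "nvtc" = 6e 76 74 63 is 4 bytes > B = 3, so hash it first: H(key) = bb, then zero-pad to 3 bytes: K' = bb 00 00.
K' ⊕ ipad = 8d 36 36.  K' ⊕ opad = e7 5c 5c.
Inner input = (K'⊕ipad) ∥ m = 8d 36 36 ∥ 6a 6e.
Inner hash: sum = 141+54+54+106+110 = 465; mod 256 = 209 → d1.
Outer input = (K'⊕opad) ∥ inner = e7 5c 5c ∥ d1.
Outer hash (tag): sum = 231+92+92+209 = 624; mod 256 = 112 → 70.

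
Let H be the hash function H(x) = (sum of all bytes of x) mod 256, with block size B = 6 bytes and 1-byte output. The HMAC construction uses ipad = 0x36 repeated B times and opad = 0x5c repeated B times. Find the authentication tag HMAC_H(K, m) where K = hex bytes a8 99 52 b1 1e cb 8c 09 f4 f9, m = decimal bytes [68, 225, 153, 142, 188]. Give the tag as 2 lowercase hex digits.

6e

Key hex bytes a8 99 52 b1 1e cb 8c 09 f4 f9 is 10 bytes > B = 6, so hash it first: H(key) = af, then zero-pad to 6 bytes: K' = af 00 00 00 00 00.
K' ⊕ ipad = 99 36 36 36 36 36.  K' ⊕ opad = f3 5c 5c 5c 5c 5c.
Inner input = (K'⊕ipad) ∥ m = 99 36 36 36 36 36 ∥ 44 e1 99 8e bc.
Inner hash: sum = 153+54+54+54+54+54+68+225+153+142+188 = 1199; mod 256 = 175 → af.
Outer input = (K'⊕opad) ∥ inner = f3 5c 5c 5c 5c 5c ∥ af.
Outer hash (tag): sum = 243+92+92+92+92+92+175 = 878; mod 256 = 110 → 6e.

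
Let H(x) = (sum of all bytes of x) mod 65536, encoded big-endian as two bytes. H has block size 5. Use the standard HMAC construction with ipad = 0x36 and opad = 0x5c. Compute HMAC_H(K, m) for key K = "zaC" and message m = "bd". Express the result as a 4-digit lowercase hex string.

Key "zaC" = 7a 61 43 is 3 bytes ≤ B = 5; zero-pad to 5 bytes: K' = 7a 61 43 00 00.
K' ⊕ ipad = 4c 57 75 36 36.  K' ⊕ opad = 26 3d 1f 5c 5c.
Inner input = (K'⊕ipad) ∥ m = 4c 57 75 36 36 ∥ 62 64.
Inner hash: sum = 76+87+117+54+54+98+100 = 586 → 02 4a.
Outer input = (K'⊕opad) ∥ inner = 26 3d 1f 5c 5c ∥ 02 4a.
Outer hash (tag): sum = 38+61+31+92+92+2+74 = 390 → 01 86.

0186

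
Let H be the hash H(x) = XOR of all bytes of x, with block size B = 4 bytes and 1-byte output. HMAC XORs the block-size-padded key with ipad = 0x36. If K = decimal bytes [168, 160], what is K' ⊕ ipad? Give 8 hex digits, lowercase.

Key decimal bytes [168, 160] = a8 a0 is 2 bytes ≤ B = 4; zero-pad to 4 bytes: K' = a8 a0 00 00.
XOR each byte with 0x36: a8⊕36=9e, a0⊕36=96, 00⊕36=36, 00⊕36=36.

9e963636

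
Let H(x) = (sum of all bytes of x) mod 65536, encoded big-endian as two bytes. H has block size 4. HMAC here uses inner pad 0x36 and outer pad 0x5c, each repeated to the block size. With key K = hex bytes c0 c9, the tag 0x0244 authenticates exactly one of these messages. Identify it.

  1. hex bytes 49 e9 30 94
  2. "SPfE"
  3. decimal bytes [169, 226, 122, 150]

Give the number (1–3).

1

Key hex bytes c0 c9 is 2 bytes ≤ B = 4; zero-pad to 4 bytes: K' = c0 c9 00 00.
K' ⊕ ipad = f6 ff 36 36; K' ⊕ opad = 9c 95 5c 5c.
m1: inner = H(f6 ff 36 36 49 e9 30 94) = 04 57; tag = H(9c 95 5c 5c 04 57) = 0244 ← matches
m2: inner = H(f6 ff 36 36 53 50 66 45) = 03 af; tag = H(9c 95 5c 5c 03 af) = 029b
m3: inner = H(f6 ff 36 36 a9 e2 7a 96) = 04 fc; tag = H(9c 95 5c 5c 04 fc) = 02e9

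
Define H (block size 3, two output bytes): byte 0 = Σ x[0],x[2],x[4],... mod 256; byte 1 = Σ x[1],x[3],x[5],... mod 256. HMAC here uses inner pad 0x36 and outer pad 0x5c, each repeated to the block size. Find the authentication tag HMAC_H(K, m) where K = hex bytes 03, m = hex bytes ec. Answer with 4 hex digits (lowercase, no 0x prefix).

ddc7

Key hex bytes 03 is 1 byte ≤ B = 3; zero-pad to 3 bytes: K' = 03 00 00.
K' ⊕ ipad = 35 36 36.  K' ⊕ opad = 5f 5c 5c.
Inner input = (K'⊕ipad) ∥ m = 35 36 36 ∥ ec.
Inner hash: even-index sum = 107 mod 256 = 107; odd-index sum = 290 mod 256 = 34 → 6b 22.
Outer input = (K'⊕opad) ∥ inner = 5f 5c 5c ∥ 6b 22.
Outer hash (tag): even-index sum = 221 mod 256 = 221; odd-index sum = 199 mod 256 = 199 → dd c7.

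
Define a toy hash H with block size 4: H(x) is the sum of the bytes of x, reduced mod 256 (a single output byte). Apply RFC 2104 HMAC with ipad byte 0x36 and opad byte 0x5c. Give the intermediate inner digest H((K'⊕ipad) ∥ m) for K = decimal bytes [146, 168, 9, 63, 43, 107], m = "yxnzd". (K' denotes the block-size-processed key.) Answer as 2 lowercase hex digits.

0d

Key decimal bytes [146, 168, 9, 63, 43, 107] = 92 a8 09 3f 2b 6b is 6 bytes > B = 4, so hash it first: H(key) = 18, then zero-pad to 4 bytes: K' = 18 00 00 00.
K' ⊕ ipad = 2e 36 36 36.
Inner input = 2e 36 36 36 ∥ 79 78 6e 7a 64.
Inner hash: sum = 46+54+54+54+121+120+110+122+100 = 781; mod 256 = 13 → 0d.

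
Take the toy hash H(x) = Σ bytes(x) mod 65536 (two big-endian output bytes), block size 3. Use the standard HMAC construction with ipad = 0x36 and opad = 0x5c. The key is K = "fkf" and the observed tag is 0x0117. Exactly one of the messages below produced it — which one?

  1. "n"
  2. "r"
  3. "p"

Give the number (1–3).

Key "fkf" = 66 6b 66 is exactly B = 3 bytes: K' = 66 6b 66.
K' ⊕ ipad = 50 5d 50; K' ⊕ opad = 3a 37 3a.
m1: inner = H(50 5d 50 6e) = 01 6b; tag = H(3a 37 3a 01 6b) = 0117 ← matches
m2: inner = H(50 5d 50 72) = 01 6f; tag = H(3a 37 3a 01 6f) = 011b
m3: inner = H(50 5d 50 70) = 01 6d; tag = H(3a 37 3a 01 6d) = 0119

1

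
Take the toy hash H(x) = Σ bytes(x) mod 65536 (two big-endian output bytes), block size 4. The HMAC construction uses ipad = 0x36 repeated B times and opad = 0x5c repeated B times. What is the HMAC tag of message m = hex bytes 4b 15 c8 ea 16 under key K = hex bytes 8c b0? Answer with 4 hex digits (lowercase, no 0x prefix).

034b

Key hex bytes 8c b0 is 2 bytes ≤ B = 4; zero-pad to 4 bytes: K' = 8c b0 00 00.
K' ⊕ ipad = ba 86 36 36.  K' ⊕ opad = d0 ec 5c 5c.
Inner input = (K'⊕ipad) ∥ m = ba 86 36 36 ∥ 4b 15 c8 ea 16.
Inner hash: sum = 186+134+54+54+75+21+200+234+22 = 980 → 03 d4.
Outer input = (K'⊕opad) ∥ inner = d0 ec 5c 5c ∥ 03 d4.
Outer hash (tag): sum = 208+236+92+92+3+212 = 843 → 03 4b.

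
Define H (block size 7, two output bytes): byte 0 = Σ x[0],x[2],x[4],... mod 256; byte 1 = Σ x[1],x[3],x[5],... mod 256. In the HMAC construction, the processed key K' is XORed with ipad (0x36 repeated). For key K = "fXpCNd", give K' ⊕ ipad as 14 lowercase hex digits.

506e4675785236

Key "fXpCNd" = 66 58 70 43 4e 64 is 6 bytes ≤ B = 7; zero-pad to 7 bytes: K' = 66 58 70 43 4e 64 00.
XOR each byte with 0x36: 66⊕36=50, 58⊕36=6e, 70⊕36=46, 43⊕36=75, 4e⊕36=78, 64⊕36=52, 00⊕36=36.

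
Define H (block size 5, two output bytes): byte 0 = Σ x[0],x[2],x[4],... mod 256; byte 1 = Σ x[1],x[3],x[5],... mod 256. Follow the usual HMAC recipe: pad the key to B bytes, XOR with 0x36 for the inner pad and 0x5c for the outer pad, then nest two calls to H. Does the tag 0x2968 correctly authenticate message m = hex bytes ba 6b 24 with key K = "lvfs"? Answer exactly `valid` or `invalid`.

invalid

Key "lvfs" = 6c 76 66 73 is 4 bytes ≤ B = 5; zero-pad to 5 bytes: K' = 6c 76 66 73 00.
K' ⊕ ipad = 5a 40 50 45 36; K' ⊕ opad = 30 2a 3a 2f 5c.
Inner hash: even-index sum = 331 mod 256 = 75; odd-index sum = 355 mod 256 = 99 → 4b 63.
Outer hash (recomputed tag): even-index sum = 297 mod 256 = 41; odd-index sum = 164 mod 256 = 164 → 29 a4.
Recomputed tag = 29a4; claimed = 2968 → mismatch.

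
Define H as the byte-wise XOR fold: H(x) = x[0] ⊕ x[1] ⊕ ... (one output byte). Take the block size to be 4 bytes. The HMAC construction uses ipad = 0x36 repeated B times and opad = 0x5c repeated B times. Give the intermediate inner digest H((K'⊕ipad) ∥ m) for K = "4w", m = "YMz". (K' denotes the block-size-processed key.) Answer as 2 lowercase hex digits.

Key "4w" = 34 77 is 2 bytes ≤ B = 4; zero-pad to 4 bytes: K' = 34 77 00 00.
K' ⊕ ipad = 02 41 36 36.
Inner input = 02 41 36 36 ∥ 59 4d 7a.
Inner hash: XOR 02⊕41⊕36⊕36⊕59⊕4d⊕7a = 2d.

2d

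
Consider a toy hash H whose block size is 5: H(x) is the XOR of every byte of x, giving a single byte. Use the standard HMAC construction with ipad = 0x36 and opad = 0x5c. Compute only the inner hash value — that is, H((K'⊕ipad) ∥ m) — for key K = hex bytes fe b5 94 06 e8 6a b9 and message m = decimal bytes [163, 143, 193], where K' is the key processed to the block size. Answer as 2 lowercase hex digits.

Key hex bytes fe b5 94 06 e8 6a b9 is 7 bytes > B = 5, so hash it first: H(key) = e2, then zero-pad to 5 bytes: K' = e2 00 00 00 00.
K' ⊕ ipad = d4 36 36 36 36.
Inner input = d4 36 36 36 36 ∥ a3 8f c1.
Inner hash: XOR d4⊕36⊕36⊕36⊕36⊕a3⊕8f⊕c1 = 39.

39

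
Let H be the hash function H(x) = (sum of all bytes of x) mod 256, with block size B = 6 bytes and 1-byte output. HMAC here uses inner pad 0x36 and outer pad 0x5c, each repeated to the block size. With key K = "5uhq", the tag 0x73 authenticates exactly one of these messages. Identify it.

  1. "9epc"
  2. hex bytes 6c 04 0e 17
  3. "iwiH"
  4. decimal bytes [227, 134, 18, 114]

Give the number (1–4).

Key "5uhq" = 35 75 68 71 is 4 bytes ≤ B = 6; zero-pad to 6 bytes: K' = 35 75 68 71 00 00.
K' ⊕ ipad = 03 43 5e 47 36 36; K' ⊕ opad = 69 29 34 2d 5c 5c.
m1: inner = H(03 43 5e 47 36 36 39 65 70 63) = c8; tag = H(69 29 34 2d 5c 5c c8) = 73 ← matches
m2: inner = H(03 43 5e 47 36 36 6c 04 0e 17) = ec; tag = H(69 29 34 2d 5c 5c ec) = 97
m3: inner = H(03 43 5e 47 36 36 69 77 69 48) = e8; tag = H(69 29 34 2d 5c 5c e8) = 93
m4: inner = H(03 43 5e 47 36 36 e3 86 12 72) = 44; tag = H(69 29 34 2d 5c 5c 44) = ef

1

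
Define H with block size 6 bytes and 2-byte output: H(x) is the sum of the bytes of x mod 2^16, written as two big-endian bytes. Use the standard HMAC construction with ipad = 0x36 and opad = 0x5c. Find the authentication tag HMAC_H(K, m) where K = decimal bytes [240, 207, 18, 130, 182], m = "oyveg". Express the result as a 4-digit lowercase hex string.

Key decimal bytes [240, 207, 18, 130, 182] = f0 cf 12 82 b6 is 5 bytes ≤ B = 6; zero-pad to 6 bytes: K' = f0 cf 12 82 b6 00.
K' ⊕ ipad = c6 f9 24 b4 80 36.  K' ⊕ opad = ac 93 4e de ea 5c.
Inner input = (K'⊕ipad) ∥ m = c6 f9 24 b4 80 36 ∥ 6f 79 76 65 67.
Inner hash: sum = 198+249+36+180+128+54+111+121+118+101+103 = 1399 → 05 77.
Outer input = (K'⊕opad) ∥ inner = ac 93 4e de ea 5c ∥ 05 77.
Outer hash (tag): sum = 172+147+78+222+234+92+5+119 = 1069 → 04 2d.

042d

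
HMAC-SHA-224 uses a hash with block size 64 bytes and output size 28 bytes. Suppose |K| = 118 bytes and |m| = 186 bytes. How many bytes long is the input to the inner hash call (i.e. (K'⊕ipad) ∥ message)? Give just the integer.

250

Key is 118 > 64 bytes, so it is hashed to 28 bytes then zero-padded to 64: |K'| = 64.
Inner input = (K'⊕ipad) ∥ m → 64 + 186 = 250 bytes.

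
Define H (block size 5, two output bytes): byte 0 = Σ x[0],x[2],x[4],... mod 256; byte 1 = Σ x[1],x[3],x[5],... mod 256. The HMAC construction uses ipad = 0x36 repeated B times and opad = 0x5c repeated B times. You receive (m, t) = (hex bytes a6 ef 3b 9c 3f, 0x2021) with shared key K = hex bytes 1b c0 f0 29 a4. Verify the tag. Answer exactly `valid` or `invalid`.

valid

Key hex bytes 1b c0 f0 29 a4 is exactly B = 5 bytes: K' = 1b c0 f0 29 a4.
K' ⊕ ipad = 2d f6 c6 1f 92; K' ⊕ opad = 47 9c ac 75 f8.
Inner hash: even-index sum = 784 mod 256 = 16; odd-index sum = 565 mod 256 = 53 → 10 35.
Outer hash (recomputed tag): even-index sum = 544 mod 256 = 32; odd-index sum = 289 mod 256 = 33 → 20 21.
Recomputed tag = 2021; claimed = 2021 → match.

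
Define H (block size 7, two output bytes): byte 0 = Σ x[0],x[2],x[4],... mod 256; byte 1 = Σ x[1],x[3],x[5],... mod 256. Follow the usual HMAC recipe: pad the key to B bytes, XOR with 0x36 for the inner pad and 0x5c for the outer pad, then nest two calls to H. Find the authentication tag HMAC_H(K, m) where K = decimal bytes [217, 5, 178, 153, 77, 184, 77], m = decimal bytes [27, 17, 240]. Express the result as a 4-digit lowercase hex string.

107c

Key decimal bytes [217, 5, 178, 153, 77, 184, 77] = d9 05 b2 99 4d b8 4d is exactly B = 7 bytes: K' = d9 05 b2 99 4d b8 4d.
K' ⊕ ipad = ef 33 84 af 7b 8e 7b.  K' ⊕ opad = 85 59 ee c5 11 e4 11.
Inner input = (K'⊕ipad) ∥ m = ef 33 84 af 7b 8e 7b ∥ 1b 11 f0.
Inner hash: even-index sum = 634 mod 256 = 122; odd-index sum = 635 mod 256 = 123 → 7a 7b.
Outer input = (K'⊕opad) ∥ inner = 85 59 ee c5 11 e4 11 ∥ 7a 7b.
Outer hash (tag): even-index sum = 528 mod 256 = 16; odd-index sum = 636 mod 256 = 124 → 10 7c.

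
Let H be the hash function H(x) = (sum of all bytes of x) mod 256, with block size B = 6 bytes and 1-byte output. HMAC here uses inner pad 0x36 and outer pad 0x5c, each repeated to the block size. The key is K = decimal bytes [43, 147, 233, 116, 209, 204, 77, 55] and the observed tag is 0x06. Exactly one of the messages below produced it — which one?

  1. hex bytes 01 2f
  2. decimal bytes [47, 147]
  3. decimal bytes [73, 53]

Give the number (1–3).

Key decimal bytes [43, 147, 233, 116, 209, 204, 77, 55] = 2b 93 e9 74 d1 cc 4d 37 is 8 bytes > B = 6, so hash it first: H(key) = 3c, then zero-pad to 6 bytes: K' = 3c 00 00 00 00 00.
K' ⊕ ipad = 0a 36 36 36 36 36; K' ⊕ opad = 60 5c 5c 5c 5c 5c.
m1: inner = H(0a 36 36 36 36 36 01 2f) = 48; tag = H(60 5c 5c 5c 5c 5c 48) = 74
m2: inner = H(0a 36 36 36 36 36 2f 93) = da; tag = H(60 5c 5c 5c 5c 5c da) = 06 ← matches
m3: inner = H(0a 36 36 36 36 36 49 35) = 96; tag = H(60 5c 5c 5c 5c 5c 96) = c2

2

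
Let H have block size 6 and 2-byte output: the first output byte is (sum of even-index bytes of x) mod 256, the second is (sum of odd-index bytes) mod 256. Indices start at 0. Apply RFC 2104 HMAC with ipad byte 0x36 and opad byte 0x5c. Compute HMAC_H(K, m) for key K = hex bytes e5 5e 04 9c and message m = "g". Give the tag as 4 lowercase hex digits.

Key hex bytes e5 5e 04 9c is 4 bytes ≤ B = 6; zero-pad to 6 bytes: K' = e5 5e 04 9c 00 00.
K' ⊕ ipad = d3 68 32 aa 36 36.  K' ⊕ opad = b9 02 58 c0 5c 5c.
Inner input = (K'⊕ipad) ∥ m = d3 68 32 aa 36 36 ∥ 67.
Inner hash: even-index sum = 418 mod 256 = 162; odd-index sum = 328 mod 256 = 72 → a2 48.
Outer input = (K'⊕opad) ∥ inner = b9 02 58 c0 5c 5c ∥ a2 48.
Outer hash (tag): even-index sum = 527 mod 256 = 15; odd-index sum = 358 mod 256 = 102 → 0f 66.

0f66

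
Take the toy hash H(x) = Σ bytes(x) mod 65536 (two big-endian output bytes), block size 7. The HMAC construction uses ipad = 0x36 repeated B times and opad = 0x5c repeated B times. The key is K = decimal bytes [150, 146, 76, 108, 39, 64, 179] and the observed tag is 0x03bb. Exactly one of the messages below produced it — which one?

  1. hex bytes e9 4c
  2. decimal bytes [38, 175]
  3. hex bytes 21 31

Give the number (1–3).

1

Key decimal bytes [150, 146, 76, 108, 39, 64, 179] = 96 92 4c 6c 27 40 b3 is exactly B = 7 bytes: K' = 96 92 4c 6c 27 40 b3.
K' ⊕ ipad = a0 a4 7a 5a 11 76 85; K' ⊕ opad = ca ce 10 30 7b 1c ef.
m1: inner = H(a0 a4 7a 5a 11 76 85 e9 4c) = 04 59; tag = H(ca ce 10 30 7b 1c ef 04 59) = 03bb ← matches
m2: inner = H(a0 a4 7a 5a 11 76 85 26 af) = 03 f9; tag = H(ca ce 10 30 7b 1c ef 03 f9) = 045a
m3: inner = H(a0 a4 7a 5a 11 76 85 21 31) = 03 76; tag = H(ca ce 10 30 7b 1c ef 03 76) = 03d7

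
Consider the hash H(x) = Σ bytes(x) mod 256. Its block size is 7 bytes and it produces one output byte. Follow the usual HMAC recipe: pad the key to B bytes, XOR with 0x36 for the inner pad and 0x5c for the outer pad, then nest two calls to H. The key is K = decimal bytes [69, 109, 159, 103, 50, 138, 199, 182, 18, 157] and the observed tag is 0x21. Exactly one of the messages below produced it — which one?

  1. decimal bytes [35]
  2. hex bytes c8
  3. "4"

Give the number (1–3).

Key decimal bytes [69, 109, 159, 103, 50, 138, 199, 182, 18, 157] = 45 6d 9f 67 32 8a c7 b6 12 9d is 10 bytes > B = 7, so hash it first: H(key) = a0, then zero-pad to 7 bytes: K' = a0 00 00 00 00 00 00.
K' ⊕ ipad = 96 36 36 36 36 36 36; K' ⊕ opad = fc 5c 5c 5c 5c 5c 5c.
m1: inner = H(96 36 36 36 36 36 36 23) = fd; tag = H(fc 5c 5c 5c 5c 5c 5c fd) = 21 ← matches
m2: inner = H(96 36 36 36 36 36 36 c8) = a2; tag = H(fc 5c 5c 5c 5c 5c 5c a2) = c6
m3: inner = H(96 36 36 36 36 36 36 34) = 0e; tag = H(fc 5c 5c 5c 5c 5c 5c 0e) = 32

1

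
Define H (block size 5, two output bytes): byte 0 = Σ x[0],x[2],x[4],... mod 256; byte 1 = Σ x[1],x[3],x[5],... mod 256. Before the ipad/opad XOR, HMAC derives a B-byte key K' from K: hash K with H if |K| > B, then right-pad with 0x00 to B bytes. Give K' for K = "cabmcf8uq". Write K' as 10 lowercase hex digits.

|K| = 9 > B = 5, so first hash the key.
H(K): even-index sum = 465 mod 256 = 209; odd-index sum = 425 mod 256 = 169 → d1 a9.
Zero-pad H(K) = d1 a9 to 5 bytes: K' = d1 a9 00 00 00.

d1a9000000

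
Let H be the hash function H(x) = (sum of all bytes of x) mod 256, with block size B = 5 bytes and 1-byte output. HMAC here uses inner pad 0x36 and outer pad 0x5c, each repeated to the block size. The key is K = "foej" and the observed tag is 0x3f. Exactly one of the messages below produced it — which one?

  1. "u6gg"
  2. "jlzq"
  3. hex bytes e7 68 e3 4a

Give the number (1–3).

Key "foej" = 66 6f 65 6a is 4 bytes ≤ B = 5; zero-pad to 5 bytes: K' = 66 6f 65 6a 00.
K' ⊕ ipad = 50 59 53 5c 36; K' ⊕ opad = 3a 33 39 36 5c.
m1: inner = H(50 59 53 5c 36 75 36 67 67) = 07; tag = H(3a 33 39 36 5c 07) = 3f ← matches
m2: inner = H(50 59 53 5c 36 6a 6c 7a 71) = 4f; tag = H(3a 33 39 36 5c 4f) = 87
m3: inner = H(50 59 53 5c 36 e7 68 e3 4a) = 0a; tag = H(3a 33 39 36 5c 0a) = 42

1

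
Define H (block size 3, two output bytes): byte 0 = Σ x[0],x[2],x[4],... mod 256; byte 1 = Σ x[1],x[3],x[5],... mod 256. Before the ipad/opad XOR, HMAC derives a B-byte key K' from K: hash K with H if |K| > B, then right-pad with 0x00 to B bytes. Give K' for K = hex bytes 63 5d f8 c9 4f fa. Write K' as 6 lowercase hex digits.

aa2000

|K| = 6 > B = 3, so first hash the key.
H(K): even-index sum = 426 mod 256 = 170; odd-index sum = 544 mod 256 = 32 → aa 20.
Zero-pad H(K) = aa 20 to 3 bytes: K' = aa 20 00.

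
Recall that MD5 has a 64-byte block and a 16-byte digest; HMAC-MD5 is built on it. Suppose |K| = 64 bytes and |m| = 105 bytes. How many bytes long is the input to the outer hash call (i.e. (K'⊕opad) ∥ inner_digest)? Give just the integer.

Key is 64 ≤ 64 bytes, zero-padded: |K'| = 64.
Outer input = (K'⊕opad) ∥ H(inner) → 64 + 16 = 80 bytes.

80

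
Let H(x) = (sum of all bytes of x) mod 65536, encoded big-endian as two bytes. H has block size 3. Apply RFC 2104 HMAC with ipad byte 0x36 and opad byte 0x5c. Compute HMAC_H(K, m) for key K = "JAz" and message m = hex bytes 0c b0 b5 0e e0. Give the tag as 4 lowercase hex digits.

00fa

Key "JAz" = 4a 41 7a is exactly B = 3 bytes: K' = 4a 41 7a.
K' ⊕ ipad = 7c 77 4c.  K' ⊕ opad = 16 1d 26.
Inner input = (K'⊕ipad) ∥ m = 7c 77 4c ∥ 0c b0 b5 0e e0.
Inner hash: sum = 124+119+76+12+176+181+14+224 = 926 → 03 9e.
Outer input = (K'⊕opad) ∥ inner = 16 1d 26 ∥ 03 9e.
Outer hash (tag): sum = 22+29+38+3+158 = 250 → 00 fa.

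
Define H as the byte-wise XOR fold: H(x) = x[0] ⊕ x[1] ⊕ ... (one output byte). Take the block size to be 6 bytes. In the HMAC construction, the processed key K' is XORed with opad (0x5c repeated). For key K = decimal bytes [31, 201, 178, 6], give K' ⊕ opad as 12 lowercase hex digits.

Key decimal bytes [31, 201, 178, 6] = 1f c9 b2 06 is 4 bytes ≤ B = 6; zero-pad to 6 bytes: K' = 1f c9 b2 06 00 00.
XOR each byte with 0x5c: 1f⊕5c=43, c9⊕5c=95, b2⊕5c=ee, 06⊕5c=5a, 00⊕5c=5c, 00⊕5c=5c.

4395ee5a5c5c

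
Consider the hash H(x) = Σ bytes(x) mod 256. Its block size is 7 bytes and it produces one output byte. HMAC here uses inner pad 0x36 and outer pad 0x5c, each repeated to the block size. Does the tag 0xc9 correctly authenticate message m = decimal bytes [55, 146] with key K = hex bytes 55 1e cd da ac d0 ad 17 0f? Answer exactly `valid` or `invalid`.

Key hex bytes 55 1e cd da ac d0 ad 17 0f is 9 bytes > B = 7, so hash it first: H(key) = 69, then zero-pad to 7 bytes: K' = 69 00 00 00 00 00 00.
K' ⊕ ipad = 5f 36 36 36 36 36 36; K' ⊕ opad = 35 5c 5c 5c 5c 5c 5c.
Inner hash: sum = 95+54+54+54+54+54+54+55+146 = 620; mod 256 = 108 → 6c.
Outer hash (recomputed tag): sum = 53+92+92+92+92+92+92+108 = 713; mod 256 = 201 → c9.
Recomputed tag = c9; claimed = c9 → match.

valid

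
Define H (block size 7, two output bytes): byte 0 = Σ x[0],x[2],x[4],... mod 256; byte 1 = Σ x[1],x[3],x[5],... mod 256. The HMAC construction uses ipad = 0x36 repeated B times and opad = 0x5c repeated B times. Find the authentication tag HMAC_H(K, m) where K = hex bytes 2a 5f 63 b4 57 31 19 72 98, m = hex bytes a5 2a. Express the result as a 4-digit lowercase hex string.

Key hex bytes 2a 5f 63 b4 57 31 19 72 98 is 9 bytes > B = 7, so hash it first: H(key) = 95 b6, then zero-pad to 7 bytes: K' = 95 b6 00 00 00 00 00.
K' ⊕ ipad = a3 80 36 36 36 36 36.  K' ⊕ opad = c9 ea 5c 5c 5c 5c 5c.
Inner input = (K'⊕ipad) ∥ m = a3 80 36 36 36 36 36 ∥ a5 2a.
Inner hash: even-index sum = 367 mod 256 = 111; odd-index sum = 401 mod 256 = 145 → 6f 91.
Outer input = (K'⊕opad) ∥ inner = c9 ea 5c 5c 5c 5c 5c ∥ 6f 91.
Outer hash (tag): even-index sum = 622 mod 256 = 110; odd-index sum = 529 mod 256 = 17 → 6e 11.

6e11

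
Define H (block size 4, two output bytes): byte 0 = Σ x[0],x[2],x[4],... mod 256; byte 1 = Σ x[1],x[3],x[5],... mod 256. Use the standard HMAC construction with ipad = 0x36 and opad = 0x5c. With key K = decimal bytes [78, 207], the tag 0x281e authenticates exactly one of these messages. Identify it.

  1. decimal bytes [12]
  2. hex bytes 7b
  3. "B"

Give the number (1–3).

Key decimal bytes [78, 207] = 4e cf is 2 bytes ≤ B = 4; zero-pad to 4 bytes: K' = 4e cf 00 00.
K' ⊕ ipad = 78 f9 36 36; K' ⊕ opad = 12 93 5c 5c.
m1: inner = H(78 f9 36 36 0c) = ba 2f; tag = H(12 93 5c 5c ba 2f) = 281e ← matches
m2: inner = H(78 f9 36 36 7b) = 29 2f; tag = H(12 93 5c 5c 29 2f) = 971e
m3: inner = H(78 f9 36 36 42) = f0 2f; tag = H(12 93 5c 5c f0 2f) = 5e1e

1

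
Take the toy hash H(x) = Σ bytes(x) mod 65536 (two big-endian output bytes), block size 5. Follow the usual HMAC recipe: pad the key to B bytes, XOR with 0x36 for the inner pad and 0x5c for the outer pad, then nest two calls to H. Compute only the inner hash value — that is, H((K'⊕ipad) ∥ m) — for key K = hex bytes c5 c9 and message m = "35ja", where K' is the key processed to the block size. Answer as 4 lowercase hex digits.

Key hex bytes c5 c9 is 2 bytes ≤ B = 5; zero-pad to 5 bytes: K' = c5 c9 00 00 00.
K' ⊕ ipad = f3 ff 36 36 36.
Inner input = f3 ff 36 36 36 ∥ 33 35 6a 61.
Inner hash: sum = 243+255+54+54+54+51+53+106+97 = 967 → 03 c7.

03c7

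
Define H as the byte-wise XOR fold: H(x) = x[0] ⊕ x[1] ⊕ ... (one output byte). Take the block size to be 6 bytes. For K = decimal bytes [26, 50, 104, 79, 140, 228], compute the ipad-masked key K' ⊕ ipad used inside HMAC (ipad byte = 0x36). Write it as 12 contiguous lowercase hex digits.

2c045e79bad2

Key decimal bytes [26, 50, 104, 79, 140, 228] = 1a 32 68 4f 8c e4 is exactly B = 6 bytes: K' = 1a 32 68 4f 8c e4.
XOR each byte with 0x36: 1a⊕36=2c, 32⊕36=04, 68⊕36=5e, 4f⊕36=79, 8c⊕36=ba, e4⊕36=d2.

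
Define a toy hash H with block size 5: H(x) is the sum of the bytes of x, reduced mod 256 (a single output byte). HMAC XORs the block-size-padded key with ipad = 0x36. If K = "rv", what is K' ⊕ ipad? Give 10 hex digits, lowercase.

Key "rv" = 72 76 is 2 bytes ≤ B = 5; zero-pad to 5 bytes: K' = 72 76 00 00 00.
XOR each byte with 0x36: 72⊕36=44, 76⊕36=40, 00⊕36=36, 00⊕36=36, 00⊕36=36.

4440363636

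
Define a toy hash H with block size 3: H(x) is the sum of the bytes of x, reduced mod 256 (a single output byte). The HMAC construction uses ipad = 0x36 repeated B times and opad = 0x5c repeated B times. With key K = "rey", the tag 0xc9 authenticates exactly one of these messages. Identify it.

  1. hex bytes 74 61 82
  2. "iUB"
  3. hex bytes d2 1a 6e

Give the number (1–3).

Key "rey" = 72 65 79 is exactly B = 3 bytes: K' = 72 65 79.
K' ⊕ ipad = 44 53 4f; K' ⊕ opad = 2e 39 25.
m1: inner = H(44 53 4f 74 61 82) = 3d; tag = H(2e 39 25 3d) = c9 ← matches
m2: inner = H(44 53 4f 69 55 42) = e6; tag = H(2e 39 25 e6) = 72
m3: inner = H(44 53 4f d2 1a 6e) = 40; tag = H(2e 39 25 40) = cc

1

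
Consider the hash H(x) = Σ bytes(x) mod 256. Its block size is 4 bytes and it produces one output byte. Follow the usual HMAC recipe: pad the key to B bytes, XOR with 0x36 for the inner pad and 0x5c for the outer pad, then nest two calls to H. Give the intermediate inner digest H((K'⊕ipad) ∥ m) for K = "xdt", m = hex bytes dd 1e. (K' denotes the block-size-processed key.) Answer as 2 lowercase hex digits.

Key "xdt" = 78 64 74 is 3 bytes ≤ B = 4; zero-pad to 4 bytes: K' = 78 64 74 00.
K' ⊕ ipad = 4e 52 42 36.
Inner input = 4e 52 42 36 ∥ dd 1e.
Inner hash: sum = 78+82+66+54+221+30 = 531; mod 256 = 19 → 13.

13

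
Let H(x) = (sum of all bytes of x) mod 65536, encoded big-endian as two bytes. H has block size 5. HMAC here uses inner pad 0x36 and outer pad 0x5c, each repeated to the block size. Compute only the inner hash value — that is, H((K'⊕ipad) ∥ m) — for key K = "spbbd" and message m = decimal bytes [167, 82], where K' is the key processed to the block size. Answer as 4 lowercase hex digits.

027e

Key "spbbd" = 73 70 62 62 64 is exactly B = 5 bytes: K' = 73 70 62 62 64.
K' ⊕ ipad = 45 46 54 54 52.
Inner input = 45 46 54 54 52 ∥ a7 52.
Inner hash: sum = 69+70+84+84+82+167+82 = 638 → 02 7e.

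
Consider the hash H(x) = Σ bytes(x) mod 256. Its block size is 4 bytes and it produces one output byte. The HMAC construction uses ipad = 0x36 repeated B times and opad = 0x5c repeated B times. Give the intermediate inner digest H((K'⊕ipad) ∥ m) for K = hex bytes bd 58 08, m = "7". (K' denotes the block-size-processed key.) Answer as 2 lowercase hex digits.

a4

Key hex bytes bd 58 08 is 3 bytes ≤ B = 4; zero-pad to 4 bytes: K' = bd 58 08 00.
K' ⊕ ipad = 8b 6e 3e 36.
Inner input = 8b 6e 3e 36 ∥ 37.
Inner hash: sum = 139+110+62+54+55 = 420; mod 256 = 164 → a4.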